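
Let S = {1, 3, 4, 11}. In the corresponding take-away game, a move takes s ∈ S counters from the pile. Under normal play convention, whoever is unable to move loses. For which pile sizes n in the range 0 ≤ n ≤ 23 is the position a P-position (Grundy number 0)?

G(0) = 0
G(1) = mex{0} = 1
G(2) = mex{1} = 0
G(3) = mex{0,0} = 1
G(4) = mex{1,1,0} = 2
G(5) = mex{2,0,1} = 3
G(6) = mex{3,1,0} = 2
G(7) = mex{2,2,1} = 0
G(8) = mex{0,3,2} = 1
G(9) = mex{1,2,3} = 0
G(10) = mex{0,0,2} = 1
G(11) = mex{1,1,0,0} = 2
G(12) = mex{2,0,1,1} = 3
G(13) = mex{3,1,0,0} = 2
G(14) = mex{2,2,1,1} = 0
G(15) = mex{0,3,2,2} = 1
G(16) = mex{1,2,3,3} = 0
G(17) = mex{0,0,2,2} = 1
G(18) = mex{1,1,0,0} = 2
G(19) = mex{2,0,1,1} = 3
G(20) = mex{3,1,0,0} = 2
G(21) = mex{2,2,1,1} = 0
G(22) = mex{0,3,2,2} = 1
G(23) = mex{1,2,3,3} = 0
P-positions are exactly the n with G(n) = 0.

0, 2, 7, 9, 14, 16, 21, 23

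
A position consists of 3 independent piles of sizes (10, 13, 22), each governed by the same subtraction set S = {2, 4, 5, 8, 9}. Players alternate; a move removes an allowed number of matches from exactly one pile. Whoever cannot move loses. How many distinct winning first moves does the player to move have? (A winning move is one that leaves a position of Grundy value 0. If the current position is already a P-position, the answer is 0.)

All piles use S = {2, 4, 5, 8, 9}:
n :  0  1  2  3  4  5  6  7  8  9 10 11 12 13 14 15 16 17 18 19 20 21 22
G :  0  0  1  1  2  2  3  0  4  1  5  2  3  0  0  1  1  2  2  3  0  4  1
Pile A: G(10) = 5.
Pile B: G(13) = 0.
Pile C: G(22) = 1.
Combined Grundy value = 5 ⊕ 0 ⊕ 1 = 4.
A winning move leaves total XOR = 0, i.e. changes one component's Grundy value g to g ⊕ X where X is the current total.
Pile A: need g' = 5⊕4 = 1. Options: 10−2→G=4, 10−4→G=3, 10−5→G=2, 10−8→G=1, 10−9→G=0. Hits: 1.
Pile B: need g' = 0⊕4 = 4. Options: 13−2→G=2, 13−4→G=1, 13−5→G=4, 13−8→G=2, 13−9→G=2. Hits: 1.
Pile C: need g' = 1⊕4 = 5. Options: 22−2→G=0, 22−4→G=2, 22−5→G=2, 22−8→G=0, 22−9→G=0. Hits: 0.

2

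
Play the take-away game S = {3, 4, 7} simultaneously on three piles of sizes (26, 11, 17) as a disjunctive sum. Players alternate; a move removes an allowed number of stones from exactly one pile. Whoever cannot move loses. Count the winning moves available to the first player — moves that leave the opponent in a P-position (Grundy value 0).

0

All piles use S = {3, 4, 7}:
n :  0  1  2  3  4  5  6  7  8  9 10 11 12 13 14 15 16 17 18 19 20 21 22 23 24 25 26
G :  0  0  0  1  1  1  2  2  2  3  0  0  0  1  1  1  2  2  2  3  0  0  0  1  1  1  2
Pile A: G(26) = 2.
Pile B: G(11) = 0.
Pile C: G(17) = 2.
Combined Grundy value = 2 ⊕ 0 ⊕ 2 = 0.
A winning move leaves total XOR = 0, i.e. changes one component's Grundy value g to g ⊕ X where X is the current total.
Pile A: target g' = 2⊕0 = 2, but every legal move changes the Grundy value (mex property), so 0 moves.
Pile B: target g' = 0⊕0 = 0, but every legal move changes the Grundy value (mex property), so 0 moves.
Pile C: target g' = 2⊕0 = 2, but every legal move changes the Grundy value (mex property), so 0 moves.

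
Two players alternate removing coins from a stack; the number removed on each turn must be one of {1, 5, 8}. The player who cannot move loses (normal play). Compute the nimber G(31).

G(0) = 0
G(1) = mex{0} = 1
G(2) = mex{1} = 0
G(3) = mex{0} = 1
G(4) = mex{1} = 0
G(5) = mex{0,0} = 1
G(6) = mex{1,1} = 0
G(7) = mex{0,0} = 1
G(8) = mex{1,1,0} = 2
G(9) = mex{2,0,1} = 3
G(10) = mex{3,1,0} = 2
G(11) = mex{2,0,1} = 3
G(12) = mex{3,1,0} = 2
G(13) = mex{2,2,1} = 0
G(14) = mex{0,3,0} = 1
G(15) = mex{1,2,1} = 0
G(16) = mex{0,3,2} = 1
G(17) = mex{1,2,3} = 0
G(18) = mex{0,0,2} = 1
G(19) = mex{1,1,3} = 0
G(20) = mex{0,0,2} = 1
G(21) = mex{1,1,0} = 2
G(22) = mex{2,0,1} = 3
G(23) = mex{3,1,0} = 2
G(24) = mex{2,0,1} = 3
G(25) = mex{3,1,0} = 2
G(26) = mex{2,2,1} = 0
G(27) = mex{0,3,0} = 1
G(28) = mex{1,2,1} = 0
G(29) = mex{0,3,2} = 1
G(30) = mex{1,2,3} = 0
G(31) = mex{0,0,2} = 1

1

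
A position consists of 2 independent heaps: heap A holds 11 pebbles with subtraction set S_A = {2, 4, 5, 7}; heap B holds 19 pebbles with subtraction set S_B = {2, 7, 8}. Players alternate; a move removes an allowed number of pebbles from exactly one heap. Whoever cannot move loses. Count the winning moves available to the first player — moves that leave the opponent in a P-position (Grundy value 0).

3

Heap A, S = {2, 4, 5, 7}:
n :  0  1  2  3  4  5  6  7  8  9 10 11
G :  0  0  1  1  2  2  3  3  4  0  0  1
G_A(11) = 1.
Heap B, S = {2, 7, 8}:
G(0) = 0
G(1) = mex{} = 0
G(2) = mex{0} = 1
G(3) = mex{0} = 1
G(4) = mex{1} = 0
G(5) = mex{1} = 0
G(6) = mex{0} = 1
G(7) = mex{0,0} = 1
G(8) = mex{1,0,0} = 2
G(9) = mex{1,1,0} = 2
G(10) = mex{2,1,1} = 0
G(11) = mex{2,0,1} = 3
G(12) = mex{0,0,0} = 1
G(13) = mex{3,1,0} = 2
G(14) = mex{1,1,1} = 0
G(15) = mex{2,2,1} = 0
G(16) = mex{0,2,2} = 1
G(17) = mex{0,0,2} = 1
G(18) = mex{1,3,0} = 2
G(19) = mex{1,1,3} = 0
G_B(19) = 0.
Combined Grundy value = 1 ⊕ 0 = 1.
A winning move leaves total XOR = 0, i.e. changes one component's Grundy value g to g ⊕ X where X is the current total.
Heap A: need g' = 1⊕1 = 0. Options: 11−2→G=0, 11−4→G=3, 11−5→G=3, 11−7→G=2. Hits: 1.
Heap B: need g' = 0⊕1 = 1. Options: 19−2→G=1, 19−7→G=1, 19−8→G=3. Hits: 2.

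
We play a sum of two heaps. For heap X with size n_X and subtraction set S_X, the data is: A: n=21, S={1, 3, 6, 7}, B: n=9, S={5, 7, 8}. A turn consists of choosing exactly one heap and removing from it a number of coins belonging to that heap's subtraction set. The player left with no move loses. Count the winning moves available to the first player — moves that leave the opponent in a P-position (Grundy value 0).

Heap A, S = {1, 3, 6, 7}:
n :  0  1  2  3  4  5  6  7  8  9 10 11 12 13 14 15 16 17 18 19 20 21
G :  0  1  0  1  0  1  2  3  2  3  2  3  0  1  0  1  0  1  2  3  2  3
G_A(21) = 3.
Heap B, S = {5, 7, 8}:
G(0) = 0
G(1) = mex{} = 0
G(2) = mex{} = 0
G(3) = mex{} = 0
G(4) = mex{} = 0
G(5) = mex{0} = 1
G(6) = mex{0} = 1
G(7) = mex{0,0} = 1
G(8) = mex{0,0,0} = 1
G(9) = mex{0,0,0} = 1
G_B(9) = 1.
Combined Grundy value = 3 ⊕ 1 = 2.
A winning move leaves total XOR = 0, i.e. changes one component's Grundy value g to g ⊕ X where X is the current total.
Heap A: need g' = 3⊕2 = 1. Options: 21−1→G=2, 21−3→G=2, 21−6→G=1, 21−7→G=0. Hits: 1.
Heap B: need g' = 1⊕2 = 3. Options: 9−5→G=0, 9−7→G=0, 9−8→G=0. Hits: 0.

1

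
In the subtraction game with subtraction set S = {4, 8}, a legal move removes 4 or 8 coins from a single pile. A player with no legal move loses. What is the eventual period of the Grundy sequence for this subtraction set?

12

G(0) = 0
G(1) = mex{} = 0
G(2) = mex{} = 0
G(3) = mex{} = 0
G(4) = mex{0} = 1
G(5) = mex{0} = 1
G(6) = mex{0} = 1
G(7) = mex{0} = 1
G(8) = mex{1,0} = 2
G(9) = mex{1,0} = 2
G(10) = mex{1,0} = 2
G(11) = mex{1,0} = 2
G(12) = mex{2,1} = 0
G(13) = mex{2,1} = 0
G(14) = mex{2,1} = 0
G(15) = mex{2,1} = 0
G(16) = mex{0,2} = 1
G(17) = mex{0,2} = 1
G(18) = mex{0,2} = 1
G(19) = mex{0,2} = 1
G(20) = mex{1,0} = 2
G(21) = mex{1,0} = 2
G(22) = mex{1,0} = 2
G(23) = mex{1,0} = 2
G(24) = mex{2,1} = 0
G(25) = mex{2,1} = 0
G(n+12) = G(n) holds for n = 0,…,7 (a full window of length max(S) = 8), so the sequence is purely periodic with period 12.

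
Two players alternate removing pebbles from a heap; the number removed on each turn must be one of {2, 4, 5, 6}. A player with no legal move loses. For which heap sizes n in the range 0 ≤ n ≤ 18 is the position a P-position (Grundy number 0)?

G(0) = 0
G(1) = mex{} = 0
G(2) = mex{0} = 1
G(3) = mex{0} = 1
G(4) = mex{1,0} = 2
G(5) = mex{1,0,0} = 2
G(6) = mex{2,1,0,0} = 3
G(7) = mex{2,1,1,0} = 3
G(8) = mex{3,2,1,1} = 0
G(9) = mex{3,2,2,1} = 0
G(10) = mex{0,3,2,2} = 1
G(11) = mex{0,3,3,2} = 1
G(12) = mex{1,0,3,3} = 2
G(13) = mex{1,0,0,3} = 2
G(14) = mex{2,1,0,0} = 3
G(15) = mex{2,1,1,0} = 3
G(16) = mex{3,2,1,1} = 0
G(17) = mex{3,2,2,1} = 0
G(18) = mex{0,3,2,2} = 1
P-positions are exactly the n with G(n) = 0.

0, 1, 8, 9, 16, 17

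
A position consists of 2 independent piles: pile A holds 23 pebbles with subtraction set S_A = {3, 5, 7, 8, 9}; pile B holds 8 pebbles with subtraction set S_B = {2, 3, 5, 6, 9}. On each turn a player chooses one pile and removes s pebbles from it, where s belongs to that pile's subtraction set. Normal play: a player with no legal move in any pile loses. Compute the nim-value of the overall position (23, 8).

Pile A, S = {3, 5, 7, 8, 9}:
n :  0  1  2  3  4  5  6  7  8  9 10 11 12 13 14 15 16 17 18 19 20 21 22 23
G :  0  0  0  1  1  1  2  2  2  3  3  3  0  0  0  1  1  1  2  2  2  3  3  3
G_A(23) = 3.
Pile B, S = {2, 3, 5, 6, 9}:
n : 0 1 2 3 4 5 6 7 8
G : 0 0 1 1 2 2 3 3 0
G_B(8) = 0.
Combined Grundy value = 3 ⊕ 0 = 3.

3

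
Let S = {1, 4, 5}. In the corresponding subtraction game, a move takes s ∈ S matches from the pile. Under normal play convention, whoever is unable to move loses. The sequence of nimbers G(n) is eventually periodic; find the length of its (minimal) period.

8

G(0) = 0
G(1) = mex{0} = 1
G(2) = mex{1} = 0
G(3) = mex{0} = 1
G(4) = mex{1,0} = 2
G(5) = mex{2,1,0} = 3
G(6) = mex{3,0,1} = 2
G(7) = mex{2,1,0} = 3
G(8) = mex{3,2,1} = 0
G(9) = mex{0,3,2} = 1
G(10) = mex{1,2,3} = 0
G(11) = mex{0,3,2} = 1
G(12) = mex{1,0,3} = 2
G(13) = mex{2,1,0} = 3
G(14) = mex{3,0,1} = 2
G(15) = mex{2,1,0} = 3
G(16) = mex{3,2,1} = 0
G(17) = mex{0,3,2} = 1
G(n+8) = G(n) holds for n = 0,…,4 (a full window of length max(S) = 5), so the sequence is purely periodic with period 8.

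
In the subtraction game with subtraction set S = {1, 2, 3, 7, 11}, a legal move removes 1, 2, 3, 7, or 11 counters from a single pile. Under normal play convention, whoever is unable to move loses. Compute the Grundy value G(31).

3

n :  0  1  2  3  4  5  6  7  8  9 10 11 12 13 14 15 16 17 18 19 20 21 22 23 24 25 26 27 28 29 30 31
G :  0  1  2  3  0  1  2  3  0  1  2  3  0  1  2  3  0  1  2  3  0  1  2  3  0  1  2  3  0  1  2  3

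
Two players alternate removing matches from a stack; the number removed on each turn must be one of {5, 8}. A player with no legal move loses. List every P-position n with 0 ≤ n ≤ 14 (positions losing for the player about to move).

0, 1, 2, 3, 4, 13, 14

G(0) = 0
G(1) = mex{} = 0
G(2) = mex{} = 0
G(3) = mex{} = 0
G(4) = mex{} = 0
G(5) = mex{0} = 1
G(6) = mex{0} = 1
G(7) = mex{0} = 1
G(8) = mex{0,0} = 1
G(9) = mex{0,0} = 1
G(10) = mex{1,0} = 2
G(11) = mex{1,0} = 2
G(12) = mex{1,0} = 2
G(13) = mex{1,1} = 0
G(14) = mex{1,1} = 0
P-positions are exactly the n with G(n) = 0.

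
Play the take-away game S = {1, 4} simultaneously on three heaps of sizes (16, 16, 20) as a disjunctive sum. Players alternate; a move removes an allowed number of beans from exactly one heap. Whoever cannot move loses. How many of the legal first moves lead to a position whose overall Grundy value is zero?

All heaps use S = {1, 4}:
G(0) = 0
G(1) = mex{0} = 1
G(2) = mex{1} = 0
G(3) = mex{0} = 1
G(4) = mex{1,0} = 2
G(5) = mex{2,1} = 0
G(6) = mex{0,0} = 1
G(7) = mex{1,1} = 0
G(8) = mex{0,2} = 1
G(9) = mex{1,0} = 2
G(10) = mex{2,1} = 0
G(11) = mex{0,0} = 1
G(12) = mex{1,1} = 0
G(13) = mex{0,2} = 1
G(14) = mex{1,0} = 2
G(15) = mex{2,1} = 0
G(16) = mex{0,0} = 1
G(17) = mex{1,1} = 0
G(18) = mex{0,2} = 1
G(19) = mex{1,0} = 2
G(20) = mex{2,1} = 0
Heap A: G(16) = 1.
Heap B: G(16) = 1.
Heap C: G(20) = 0.
Combined Grundy value = 1 ⊕ 1 ⊕ 0 = 0.
A winning move leaves total XOR = 0, i.e. changes one component's Grundy value g to g ⊕ X where X is the current total.
Heap A: target g' = 1⊕0 = 1, but every legal move changes the Grundy value (mex property), so 0 moves.
Heap B: target g' = 1⊕0 = 1, but every legal move changes the Grundy value (mex property), so 0 moves.
Heap C: target g' = 0⊕0 = 0, but every legal move changes the Grundy value (mex property), so 0 moves.

0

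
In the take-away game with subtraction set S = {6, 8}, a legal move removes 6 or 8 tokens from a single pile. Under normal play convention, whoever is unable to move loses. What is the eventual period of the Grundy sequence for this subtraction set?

14

G(0) = 0
G(1) = mex{} = 0
G(2) = mex{} = 0
G(3) = mex{} = 0
G(4) = mex{} = 0
G(5) = mex{} = 0
G(6) = mex{0} = 1
G(7) = mex{0} = 1
G(8) = mex{0,0} = 1
G(9) = mex{0,0} = 1
G(10) = mex{0,0} = 1
G(11) = mex{0,0} = 1
G(12) = mex{1,0} = 2
G(13) = mex{1,0} = 2
G(14) = mex{1,1} = 0
G(15) = mex{1,1} = 0
G(16) = mex{1,1} = 0
G(17) = mex{1,1} = 0
G(18) = mex{2,1} = 0
G(19) = mex{2,1} = 0
G(20) = mex{0,2} = 1
G(21) = mex{0,2} = 1
G(22) = mex{0,0} = 1
G(23) = mex{0,0} = 1
G(24) = mex{0,0} = 1
G(25) = mex{0,0} = 1
G(26) = mex{1,0} = 2
G(27) = mex{1,0} = 2
G(28) = mex{1,1} = 0
G(29) = mex{1,1} = 0
G(n+14) = G(n) holds for n = 0,…,7 (a full window of length max(S) = 8), so the sequence is purely periodic with period 14.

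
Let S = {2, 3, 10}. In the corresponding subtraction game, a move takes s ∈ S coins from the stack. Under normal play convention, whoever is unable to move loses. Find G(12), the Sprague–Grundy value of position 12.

0

n :  0  1  2  3  4  5  6  7  8  9 10 11 12
G :  0  0  1  1  2  0  0  1  1  2  2  3  0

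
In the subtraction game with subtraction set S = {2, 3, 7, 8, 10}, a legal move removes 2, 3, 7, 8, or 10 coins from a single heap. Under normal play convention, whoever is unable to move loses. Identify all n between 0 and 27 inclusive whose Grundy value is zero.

0, 1, 5, 6, 17, 18, 22, 23

G(0) = 0
G(1) = mex{} = 0
G(2) = mex{0} = 1
G(3) = mex{0,0} = 1
G(4) = mex{1,0} = 2
G(5) = mex{1,1} = 0
G(6) = mex{2,1} = 0
G(7) = mex{0,2,0} = 1
G(8) = mex{0,0,0,0} = 1
G(9) = mex{1,0,1,0} = 2
G(10) = mex{1,1,1,1,0} = 2
G(11) = mex{2,1,2,1,0} = 3
G(12) = mex{2,2,0,2,1} = 3
G(13) = mex{3,2,0,0,1} = 4
G(14) = mex{3,3,1,0,2} = 4
G(15) = mex{4,3,1,1,0} = 2
G(16) = mex{4,4,2,1,0} = 3
G(17) = mex{2,4,2,2,1} = 0
G(18) = mex{3,2,3,2,1} = 0
G(19) = mex{0,3,3,3,2} = 1
G(20) = mex{0,0,4,3,2} = 1
G(21) = mex{1,0,4,4,3} = 2
G(22) = mex{1,1,2,4,3} = 0
G(23) = mex{2,1,3,2,4} = 0
G(24) = mex{0,2,0,3,4} = 1
G(25) = mex{0,0,0,0,2} = 1
G(26) = mex{1,0,1,0,3} = 2
G(27) = mex{1,1,1,1,0} = 2
P-positions are exactly the n with G(n) = 0.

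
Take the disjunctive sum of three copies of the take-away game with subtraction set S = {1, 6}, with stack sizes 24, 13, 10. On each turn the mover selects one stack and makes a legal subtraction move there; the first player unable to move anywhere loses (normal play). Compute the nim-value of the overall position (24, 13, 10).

2

All stacks use S = {1, 6}:
G(0) = 0
G(1) = mex{0} = 1
G(2) = mex{1} = 0
G(3) = mex{0} = 1
G(4) = mex{1} = 0
G(5) = mex{0} = 1
G(6) = mex{1,0} = 2
G(7) = mex{2,1} = 0
G(8) = mex{0,0} = 1
G(9) = mex{1,1} = 0
G(10) = mex{0,0} = 1
G(11) = mex{1,1} = 0
G(12) = mex{0,2} = 1
G(13) = mex{1,0} = 2
G(14) = mex{2,1} = 0
G(15) = mex{0,0} = 1
G(16) = mex{1,1} = 0
G(17) = mex{0,0} = 1
G(18) = mex{1,1} = 0
G(19) = mex{0,2} = 1
G(20) = mex{1,0} = 2
G(21) = mex{2,1} = 0
G(22) = mex{0,0} = 1
G(23) = mex{1,1} = 0
G(24) = mex{0,0} = 1
Stack A: G(24) = 1.
Stack B: G(13) = 2.
Stack C: G(10) = 1.
Combined Grundy value = 1 ⊕ 2 ⊕ 1 = 2.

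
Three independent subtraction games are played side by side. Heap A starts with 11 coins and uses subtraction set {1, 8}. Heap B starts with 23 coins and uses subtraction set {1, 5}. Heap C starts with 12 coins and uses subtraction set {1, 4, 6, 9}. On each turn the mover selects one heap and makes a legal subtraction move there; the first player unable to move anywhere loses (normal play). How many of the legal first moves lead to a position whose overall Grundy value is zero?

8

Heap A, S = {1, 8}:
G(0) = 0
G(1) = mex{0} = 1
G(2) = mex{1} = 0
G(3) = mex{0} = 1
G(4) = mex{1} = 0
G(5) = mex{0} = 1
G(6) = mex{1} = 0
G(7) = mex{0} = 1
G(8) = mex{1,0} = 2
G(9) = mex{2,1} = 0
G(10) = mex{0,0} = 1
G(11) = mex{1,1} = 0
G_A(11) = 0.
Heap B, S = {1, 5}:
n :  0  1  2  3  4  5  6  7  8  9 10 11 12 13 14 15 16 17 18 19 20 21 22 23
G :  0  1  0  1  0  1  0  1  0  1  0  1  0  1  0  1  0  1  0  1  0  1  0  1
G_B(23) = 1.
Heap C, S = {1, 4, 6, 9}:
n :  0  1  2  3  4  5  6  7  8  9 10 11 12
G :  0  1  0  1  2  0  1  0  1  2  0  1  0
G_C(12) = 0.
Combined Grundy value = 0 ⊕ 1 ⊕ 0 = 1.
A winning move leaves total XOR = 0, i.e. changes one component's Grundy value g to g ⊕ X where X is the current total.
Heap A: need g' = 0⊕1 = 1. Options: 11−1→G=1, 11−8→G=1. Hits: 2.
Heap B: need g' = 1⊕1 = 0. Options: 23−1→G=0, 23−5→G=0. Hits: 2.
Heap C: need g' = 0⊕1 = 1. Options: 12−1→G=1, 12−4→G=1, 12−6→G=1, 12−9→G=1. Hits: 4.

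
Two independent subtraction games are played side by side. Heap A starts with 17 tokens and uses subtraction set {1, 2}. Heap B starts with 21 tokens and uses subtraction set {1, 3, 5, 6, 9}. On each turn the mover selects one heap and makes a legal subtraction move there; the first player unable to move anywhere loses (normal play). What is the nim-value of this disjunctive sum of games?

1

Heap A, S = {1, 2}:
G(0) = 0
G(1) = mex{0} = 1
G(2) = mex{1,0} = 2
G(3) = mex{2,1} = 0
G(4) = mex{0,2} = 1
G(5) = mex{1,0} = 2
G(6) = mex{2,1} = 0
G(7) = mex{0,2} = 1
G(8) = mex{1,0} = 2
G(9) = mex{2,1} = 0
G(10) = mex{0,2} = 1
G(11) = mex{1,0} = 2
G(12) = mex{2,1} = 0
G(13) = mex{0,2} = 1
G(14) = mex{1,0} = 2
G(15) = mex{2,1} = 0
G(16) = mex{0,2} = 1
G(17) = mex{1,0} = 2
G_A(17) = 2.
Heap B, S = {1, 3, 5, 6, 9}:
n :  0  1  2  3  4  5  6  7  8  9 10 11 12 13 14 15 16 17 18 19 20 21
G :  0  1  0  1  0  1  2  3  2  3  2  3  0  1  0  1  0  1  2  3  2  3
G_B(21) = 3.
Combined Grundy value = 2 ⊕ 3 = 1.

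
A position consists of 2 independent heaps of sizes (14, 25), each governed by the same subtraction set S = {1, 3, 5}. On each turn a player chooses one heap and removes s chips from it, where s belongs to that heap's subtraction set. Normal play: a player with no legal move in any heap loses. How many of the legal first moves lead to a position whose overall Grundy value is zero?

All heaps use S = {1, 3, 5}:
G(0) = 0
G(1) = mex{0} = 1
G(2) = mex{1} = 0
G(3) = mex{0,0} = 1
G(4) = mex{1,1} = 0
G(5) = mex{0,0,0} = 1
G(6) = mex{1,1,1} = 0
G(7) = mex{0,0,0} = 1
G(8) = mex{1,1,1} = 0
G(9) = mex{0,0,0} = 1
G(10) = mex{1,1,1} = 0
G(11) = mex{0,0,0} = 1
G(12) = mex{1,1,1} = 0
G(13) = mex{0,0,0} = 1
G(14) = mex{1,1,1} = 0
G(15) = mex{0,0,0} = 1
G(16) = mex{1,1,1} = 0
G(17) = mex{0,0,0} = 1
G(18) = mex{1,1,1} = 0
G(19) = mex{0,0,0} = 1
G(20) = mex{1,1,1} = 0
G(21) = mex{0,0,0} = 1
G(22) = mex{1,1,1} = 0
G(23) = mex{0,0,0} = 1
G(24) = mex{1,1,1} = 0
G(25) = mex{0,0,0} = 1
Heap A: G(14) = 0.
Heap B: G(25) = 1.
Combined Grundy value = 0 ⊕ 1 = 1.
A winning move leaves total XOR = 0, i.e. changes one component's Grundy value g to g ⊕ X where X is the current total.
Heap A: need g' = 0⊕1 = 1. Options: 14−1→G=1, 14−3→G=1, 14−5→G=1. Hits: 3.
Heap B: need g' = 1⊕1 = 0. Options: 25−1→G=0, 25−3→G=0, 25−5→G=0. Hits: 3.

6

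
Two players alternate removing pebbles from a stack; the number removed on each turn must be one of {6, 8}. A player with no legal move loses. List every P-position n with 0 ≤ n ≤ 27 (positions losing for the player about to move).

0, 1, 2, 3, 4, 5, 14, 15, 16, 17, 18, 19

n :  0  1  2  3  4  5  6  7  8  9 10 11 12 13 14 15 16 17 18 19 20 21 22 23 24 25 26 27
G :  0  0  0  0  0  0  1  1  1  1  1  1  2  2  0  0  0  0  0  0  1  1  1  1  1  1  2  2
P-positions are exactly the n with G(n) = 0.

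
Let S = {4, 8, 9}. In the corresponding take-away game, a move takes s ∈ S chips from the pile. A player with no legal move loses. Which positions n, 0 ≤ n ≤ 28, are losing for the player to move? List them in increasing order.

n :  0  1  2  3  4  5  6  7  8  9 10 11 12 13 14 15 16 17 18 19 20 21 22 23 24 25 26 27 28
G :  0  0  0  0  1  1  1  1  2  2  2  2  3  0  0  0  0  1  1  1  1  2  2  2  2  3  0  0  0
P-positions are exactly the n with G(n) = 0.

0, 1, 2, 3, 13, 14, 15, 16, 26, 27, 28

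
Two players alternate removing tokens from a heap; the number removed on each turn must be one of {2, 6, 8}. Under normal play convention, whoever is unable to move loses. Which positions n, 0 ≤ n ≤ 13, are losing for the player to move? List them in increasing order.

n :  0  1  2  3  4  5  6  7  8  9 10 11 12 13
G :  0  0  1  1  0  0  1  1  2  2  3  3  2  2
P-positions are exactly the n with G(n) = 0.

0, 1, 4, 5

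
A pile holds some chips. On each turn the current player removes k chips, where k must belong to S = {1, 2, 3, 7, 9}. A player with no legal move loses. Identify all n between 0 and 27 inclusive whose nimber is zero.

G(0) = 0
G(1) = mex{0} = 1
G(2) = mex{1,0} = 2
G(3) = mex{2,1,0} = 3
G(4) = mex{3,2,1} = 0
G(5) = mex{0,3,2} = 1
G(6) = mex{1,0,3} = 2
G(7) = mex{2,1,0,0} = 3
G(8) = mex{3,2,1,1} = 0
G(9) = mex{0,3,2,2,0} = 1
G(10) = mex{1,0,3,3,1} = 2
G(11) = mex{2,1,0,0,2} = 3
G(12) = mex{3,2,1,1,3} = 0
G(13) = mex{0,3,2,2,0} = 1
G(14) = mex{1,0,3,3,1} = 2
G(15) = mex{2,1,0,0,2} = 3
G(16) = mex{3,2,1,1,3} = 0
G(17) = mex{0,3,2,2,0} = 1
G(18) = mex{1,0,3,3,1} = 2
G(19) = mex{2,1,0,0,2} = 3
G(20) = mex{3,2,1,1,3} = 0
G(21) = mex{0,3,2,2,0} = 1
G(22) = mex{1,0,3,3,1} = 2
G(23) = mex{2,1,0,0,2} = 3
G(24) = mex{3,2,1,1,3} = 0
G(25) = mex{0,3,2,2,0} = 1
G(26) = mex{1,0,3,3,1} = 2
G(27) = mex{2,1,0,0,2} = 3
P-positions are exactly the n with G(n) = 0.

0, 4, 8, 12, 16, 20, 24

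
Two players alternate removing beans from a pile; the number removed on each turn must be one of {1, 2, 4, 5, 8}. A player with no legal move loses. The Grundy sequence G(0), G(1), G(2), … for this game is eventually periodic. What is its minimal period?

3

n :  0  1  2  3  4  5  6  7  8  9 10 11 12 13 14
G :  0  1  2  0  1  2  0  1  2  0  1  2  0  1  2
G(n+3) = G(n) holds for n = 0,…,7 (a full window of length max(S) = 8), so the sequence is purely periodic with period 3.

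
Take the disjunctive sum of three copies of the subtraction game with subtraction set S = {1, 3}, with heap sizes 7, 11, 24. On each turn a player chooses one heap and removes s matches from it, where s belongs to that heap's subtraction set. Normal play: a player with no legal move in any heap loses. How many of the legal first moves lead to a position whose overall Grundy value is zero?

0

All heaps use S = {1, 3}:
G(0) = 0
G(1) = mex{0} = 1
G(2) = mex{1} = 0
G(3) = mex{0,0} = 1
G(4) = mex{1,1} = 0
G(5) = mex{0,0} = 1
G(6) = mex{1,1} = 0
G(7) = mex{0,0} = 1
G(8) = mex{1,1} = 0
G(9) = mex{0,0} = 1
G(10) = mex{1,1} = 0
G(11) = mex{0,0} = 1
G(12) = mex{1,1} = 0
G(13) = mex{0,0} = 1
G(14) = mex{1,1} = 0
G(15) = mex{0,0} = 1
G(16) = mex{1,1} = 0
G(17) = mex{0,0} = 1
G(18) = mex{1,1} = 0
G(19) = mex{0,0} = 1
G(20) = mex{1,1} = 0
G(21) = mex{0,0} = 1
G(22) = mex{1,1} = 0
G(23) = mex{0,0} = 1
G(24) = mex{1,1} = 0
Heap A: G(7) = 1.
Heap B: G(11) = 1.
Heap C: G(24) = 0.
Combined Grundy value = 1 ⊕ 1 ⊕ 0 = 0.
A winning move leaves total XOR = 0, i.e. changes one component's Grundy value g to g ⊕ X where X is the current total.
Heap A: target g' = 1⊕0 = 1, but every legal move changes the Grundy value (mex property), so 0 moves.
Heap B: target g' = 1⊕0 = 1, but every legal move changes the Grundy value (mex property), so 0 moves.
Heap C: target g' = 0⊕0 = 0, but every legal move changes the Grundy value (mex property), so 0 moves.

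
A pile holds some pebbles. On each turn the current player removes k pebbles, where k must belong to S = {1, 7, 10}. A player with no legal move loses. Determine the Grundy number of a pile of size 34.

n :  0  1  2  3  4  5  6  7  8  9 10 11 12 13 14 15 16 17 18 19 20 21 22 23 24 25 26 27 28 29 30 31 32 33 34
G :  0  1  0  1  0  1  0  1  0  1  2  3  2  3  2  3  2  0  1  0  1  0  1  0  1  0  1  2  3  2  3  2  3  2  0

0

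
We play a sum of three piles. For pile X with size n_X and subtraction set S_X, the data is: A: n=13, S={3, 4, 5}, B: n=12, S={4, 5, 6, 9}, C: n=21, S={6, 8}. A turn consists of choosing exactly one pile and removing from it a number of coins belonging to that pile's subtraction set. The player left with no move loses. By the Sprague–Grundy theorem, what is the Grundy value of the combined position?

3

Pile A, S = {3, 4, 5}:
n :  0  1  2  3  4  5  6  7  8  9 10 11 12 13
G :  0  0  0  1  1  1  2  2  0  0  0  1  1  1
G_A(13) = 1.
Pile B, S = {4, 5, 6, 9}:
G(0) = 0
G(1) = mex{} = 0
G(2) = mex{} = 0
G(3) = mex{} = 0
G(4) = mex{0} = 1
G(5) = mex{0,0} = 1
G(6) = mex{0,0,0} = 1
G(7) = mex{0,0,0} = 1
G(8) = mex{1,0,0} = 2
G(9) = mex{1,1,0,0} = 2
G(10) = mex{1,1,1,0} = 2
G(11) = mex{1,1,1,0} = 2
G(12) = mex{2,1,1,0} = 3
G_B(12) = 3.
Pile C, S = {6, 8}:
n :  0  1  2  3  4  5  6  7  8  9 10 11 12 13 14 15 16 17 18 19 20 21
G :  0  0  0  0  0  0  1  1  1  1  1  1  2  2  0  0  0  0  0  0  1  1
G_C(21) = 1.
Combined Grundy value = 1 ⊕ 3 ⊕ 1 = 3.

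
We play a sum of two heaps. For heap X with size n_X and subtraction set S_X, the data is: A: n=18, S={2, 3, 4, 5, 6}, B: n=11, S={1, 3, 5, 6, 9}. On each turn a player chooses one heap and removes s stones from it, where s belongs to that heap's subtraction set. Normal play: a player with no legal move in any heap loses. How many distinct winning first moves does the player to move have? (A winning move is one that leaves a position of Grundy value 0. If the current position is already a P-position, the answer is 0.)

Heap A, S = {2, 3, 4, 5, 6}:
n :  0  1  2  3  4  5  6  7  8  9 10 11 12 13 14 15 16 17 18
G :  0  0  1  1  2  2  3  3  0  0  1  1  2  2  3  3  0  0  1
G_A(18) = 1.
Heap B, S = {1, 3, 5, 6, 9}:
n :  0  1  2  3  4  5  6  7  8  9 10 11
G :  0  1  0  1  0  1  2  3  2  3  2  3
G_B(11) = 3.
Combined Grundy value = 1 ⊕ 3 = 2.
A winning move leaves total XOR = 0, i.e. changes one component's Grundy value g to g ⊕ X where X is the current total.
Heap A: need g' = 1⊕2 = 3. Options: 18−2→G=0, 18−3→G=3, 18−4→G=3, 18−5→G=2, 18−6→G=2. Hits: 2.
Heap B: need g' = 3⊕2 = 1. Options: 11−1→G=2, 11−3→G=2, 11−5→G=2, 11−6→G=1, 11−9→G=0. Hits: 1.

3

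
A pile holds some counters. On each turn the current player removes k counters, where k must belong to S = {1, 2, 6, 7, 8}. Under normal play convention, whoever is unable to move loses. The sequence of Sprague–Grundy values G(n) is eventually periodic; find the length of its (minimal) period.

12

G(0) = 0
G(1) = mex{0} = 1
G(2) = mex{1,0} = 2
G(3) = mex{2,1} = 0
G(4) = mex{0,2} = 1
G(5) = mex{1,0} = 2
G(6) = mex{2,1,0} = 3
G(7) = mex{3,2,1,0} = 4
G(8) = mex{4,3,2,1,0} = 5
G(9) = mex{5,4,0,2,1} = 3
G(10) = mex{3,5,1,0,2} = 4
G(11) = mex{4,3,2,1,0} = 5
G(12) = mex{5,4,3,2,1} = 0
G(13) = mex{0,5,4,3,2} = 1
G(14) = mex{1,0,5,4,3} = 2
G(15) = mex{2,1,3,5,4} = 0
G(16) = mex{0,2,4,3,5} = 1
G(17) = mex{1,0,5,4,3} = 2
G(18) = mex{2,1,0,5,4} = 3
G(19) = mex{3,2,1,0,5} = 4
G(20) = mex{4,3,2,1,0} = 5
G(21) = mex{5,4,0,2,1} = 3
G(22) = mex{3,5,1,0,2} = 4
G(23) = mex{4,3,2,1,0} = 5
G(24) = mex{5,4,3,2,1} = 0
G(25) = mex{0,5,4,3,2} = 1
G(n+12) = G(n) holds for n = 0,…,7 (a full window of length max(S) = 8), so the sequence is purely periodic with period 12.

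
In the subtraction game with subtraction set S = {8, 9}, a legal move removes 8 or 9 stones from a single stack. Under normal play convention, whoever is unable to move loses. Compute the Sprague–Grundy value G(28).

1

n :  0  1  2  3  4  5  6  7  8  9 10 11 12 13 14 15 16 17 18 19 20 21 22 23 24 25 26 27 28
G :  0  0  0  0  0  0  0  0  1  1  1  1  1  1  1  1  2  0  0  0  0  0  0  0  0  1  1  1  1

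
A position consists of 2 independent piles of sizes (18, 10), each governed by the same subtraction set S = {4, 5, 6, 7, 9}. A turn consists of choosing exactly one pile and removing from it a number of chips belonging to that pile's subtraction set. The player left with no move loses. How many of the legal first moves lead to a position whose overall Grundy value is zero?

All piles use S = {4, 5, 6, 7, 9}:
G(0) = 0
G(1) = mex{} = 0
G(2) = mex{} = 0
G(3) = mex{} = 0
G(4) = mex{0} = 1
G(5) = mex{0,0} = 1
G(6) = mex{0,0,0} = 1
G(7) = mex{0,0,0,0} = 1
G(8) = mex{1,0,0,0} = 2
G(9) = mex{1,1,0,0,0} = 2
G(10) = mex{1,1,1,0,0} = 2
G(11) = mex{1,1,1,1,0} = 2
G(12) = mex{2,1,1,1,0} = 3
G(13) = mex{2,2,1,1,1} = 0
G(14) = mex{2,2,2,1,1} = 0
G(15) = mex{2,2,2,2,1} = 0
G(16) = mex{3,2,2,2,1} = 0
G(17) = mex{0,3,2,2,2} = 1
G(18) = mex{0,0,3,2,2} = 1
Pile A: G(18) = 1.
Pile B: G(10) = 2.
Combined Grundy value = 1 ⊕ 2 = 3.
A winning move leaves total XOR = 0, i.e. changes one component's Grundy value g to g ⊕ X where X is the current total.
Pile A: need g' = 1⊕3 = 2. Options: 18−4→G=0, 18−5→G=0, 18−6→G=3, 18−7→G=2, 18−9→G=2. Hits: 2.
Pile B: need g' = 2⊕3 = 1. Options: 10−4→G=1, 10−5→G=1, 10−6→G=1, 10−7→G=0, 10−9→G=0. Hits: 3.

5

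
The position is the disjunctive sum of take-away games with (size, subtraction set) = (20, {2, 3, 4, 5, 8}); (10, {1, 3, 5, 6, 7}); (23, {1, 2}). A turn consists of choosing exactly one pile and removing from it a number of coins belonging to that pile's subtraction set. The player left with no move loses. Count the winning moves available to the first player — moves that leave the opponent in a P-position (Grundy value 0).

0

Pile A, S = {2, 3, 4, 5, 8}:
G(0) = 0
G(1) = mex{} = 0
G(2) = mex{0} = 1
G(3) = mex{0,0} = 1
G(4) = mex{1,0,0} = 2
G(5) = mex{1,1,0,0} = 2
G(6) = mex{2,1,1,0} = 3
G(7) = mex{2,2,1,1} = 0
G(8) = mex{3,2,2,1,0} = 4
G(9) = mex{0,3,2,2,0} = 1
G(10) = mex{4,0,3,2,1} = 5
G(11) = mex{1,4,0,3,1} = 2
G(12) = mex{5,1,4,0,2} = 3
G(13) = mex{2,5,1,4,2} = 0
G(14) = mex{3,2,5,1,3} = 0
G(15) = mex{0,3,2,5,0} = 1
G(16) = mex{0,0,3,2,4} = 1
G(17) = mex{1,0,0,3,1} = 2
G(18) = mex{1,1,0,0,5} = 2
G(19) = mex{2,1,1,0,2} = 3
G(20) = mex{2,2,1,1,3} = 0
G_A(20) = 0.
Pile B, S = {1, 3, 5, 6, 7}:
n :  0  1  2  3  4  5  6  7  8  9 10
G :  0  1  0  1  0  1  2  3  2  3  2
G_B(10) = 2.
Pile C, S = {1, 2}:
n :  0  1  2  3  4  5  6  7  8  9 10 11 12 13 14 15 16 17 18 19 20 21 22 23
G :  0  1  2  0  1  2  0  1  2  0  1  2  0  1  2  0  1  2  0  1  2  0  1  2
G_C(23) = 2.
Combined Grundy value = 0 ⊕ 2 ⊕ 2 = 0.
A winning move leaves total XOR = 0, i.e. changes one component's Grundy value g to g ⊕ X where X is the current total.
Pile A: target g' = 0⊕0 = 0, but every legal move changes the Grundy value (mex property), so 0 moves.
Pile B: target g' = 2⊕0 = 2, but every legal move changes the Grundy value (mex property), so 0 moves.
Pile C: target g' = 2⊕0 = 2, but every legal move changes the Grundy value (mex property), so 0 moves.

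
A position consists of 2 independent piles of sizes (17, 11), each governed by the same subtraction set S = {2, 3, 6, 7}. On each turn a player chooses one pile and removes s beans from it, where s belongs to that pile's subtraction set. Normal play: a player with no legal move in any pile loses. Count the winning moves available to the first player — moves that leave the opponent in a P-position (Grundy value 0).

All piles use S = {2, 3, 6, 7}:
n :  0  1  2  3  4  5  6  7  8  9 10 11 12 13 14 15 16 17
G :  0  0  1  1  2  0  3  1  2  0  0  1  1  2  0  3  1  2
Pile A: G(17) = 2.
Pile B: G(11) = 1.
Combined Grundy value = 2 ⊕ 1 = 3.
A winning move leaves total XOR = 0, i.e. changes one component's Grundy value g to g ⊕ X where X is the current total.
Pile A: need g' = 2⊕3 = 1. Options: 17−2→G=3, 17−3→G=0, 17−6→G=1, 17−7→G=0. Hits: 1.
Pile B: need g' = 1⊕3 = 2. Options: 11−2→G=0, 11−3→G=2, 11−6→G=0, 11−7→G=2. Hits: 2.

3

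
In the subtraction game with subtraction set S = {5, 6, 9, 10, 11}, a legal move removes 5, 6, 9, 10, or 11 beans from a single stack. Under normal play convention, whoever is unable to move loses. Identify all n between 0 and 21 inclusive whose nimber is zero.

0, 1, 2, 3, 4, 16, 17, 18, 19, 20

G(0) = 0
G(1) = mex{} = 0
G(2) = mex{} = 0
G(3) = mex{} = 0
G(4) = mex{} = 0
G(5) = mex{0} = 1
G(6) = mex{0,0} = 1
G(7) = mex{0,0} = 1
G(8) = mex{0,0} = 1
G(9) = mex{0,0,0} = 1
G(10) = mex{1,0,0,0} = 2
G(11) = mex{1,1,0,0,0} = 2
G(12) = mex{1,1,0,0,0} = 2
G(13) = mex{1,1,0,0,0} = 2
G(14) = mex{1,1,1,0,0} = 2
G(15) = mex{2,1,1,1,0} = 3
G(16) = mex{2,2,1,1,1} = 0
G(17) = mex{2,2,1,1,1} = 0
G(18) = mex{2,2,1,1,1} = 0
G(19) = mex{2,2,2,1,1} = 0
G(20) = mex{3,2,2,2,1} = 0
G(21) = mex{0,3,2,2,2} = 1
P-positions are exactly the n with G(n) = 0.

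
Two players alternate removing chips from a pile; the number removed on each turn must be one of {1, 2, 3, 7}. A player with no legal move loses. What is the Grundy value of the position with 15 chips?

3

n :  0  1  2  3  4  5  6  7  8  9 10 11 12 13 14 15
G :  0  1  2  3  0  1  2  3  0  1  2  3  0  1  2  3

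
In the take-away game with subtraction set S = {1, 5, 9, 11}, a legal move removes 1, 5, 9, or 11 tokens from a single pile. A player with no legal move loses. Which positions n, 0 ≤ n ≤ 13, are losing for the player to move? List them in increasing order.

0, 2, 4, 6, 8, 10, 12

G(0) = 0
G(1) = mex{0} = 1
G(2) = mex{1} = 0
G(3) = mex{0} = 1
G(4) = mex{1} = 0
G(5) = mex{0,0} = 1
G(6) = mex{1,1} = 0
G(7) = mex{0,0} = 1
G(8) = mex{1,1} = 0
G(9) = mex{0,0,0} = 1
G(10) = mex{1,1,1} = 0
G(11) = mex{0,0,0,0} = 1
G(12) = mex{1,1,1,1} = 0
G(13) = mex{0,0,0,0} = 1
P-positions are exactly the n with G(n) = 0.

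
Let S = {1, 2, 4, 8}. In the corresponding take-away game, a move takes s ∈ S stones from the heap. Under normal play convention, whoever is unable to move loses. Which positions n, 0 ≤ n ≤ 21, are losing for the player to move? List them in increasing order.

0, 3, 6, 9, 12, 15, 18, 21

n :  0  1  2  3  4  5  6  7  8  9 10 11 12 13 14 15 16 17 18 19 20 21
G :  0  1  2  0  1  2  0  1  2  0  1  2  0  1  2  0  1  2  0  1  2  0
P-positions are exactly the n with G(n) = 0.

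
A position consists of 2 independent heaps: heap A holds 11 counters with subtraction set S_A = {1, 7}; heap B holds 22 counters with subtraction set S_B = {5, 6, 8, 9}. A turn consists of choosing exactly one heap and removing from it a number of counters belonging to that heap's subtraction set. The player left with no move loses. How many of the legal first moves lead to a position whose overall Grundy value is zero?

0

Heap A, S = {1, 7}:
G(0) = 0
G(1) = mex{0} = 1
G(2) = mex{1} = 0
G(3) = mex{0} = 1
G(4) = mex{1} = 0
G(5) = mex{0} = 1
G(6) = mex{1} = 0
G(7) = mex{0,0} = 1
G(8) = mex{1,1} = 0
G(9) = mex{0,0} = 1
G(10) = mex{1,1} = 0
G(11) = mex{0,0} = 1
G_A(11) = 1.
Heap B, S = {5, 6, 8, 9}:
G(0) = 0
G(1) = mex{} = 0
G(2) = mex{} = 0
G(3) = mex{} = 0
G(4) = mex{} = 0
G(5) = mex{0} = 1
G(6) = mex{0,0} = 1
G(7) = mex{0,0} = 1
G(8) = mex{0,0,0} = 1
G(9) = mex{0,0,0,0} = 1
G(10) = mex{1,0,0,0} = 2
G(11) = mex{1,1,0,0} = 2
G(12) = mex{1,1,0,0} = 2
G(13) = mex{1,1,1,0} = 2
G(14) = mex{1,1,1,1} = 0
G(15) = mex{2,1,1,1} = 0
G(16) = mex{2,2,1,1} = 0
G(17) = mex{2,2,1,1} = 0
G(18) = mex{2,2,2,1} = 0
G(19) = mex{0,2,2,2} = 1
G(20) = mex{0,0,2,2} = 1
G(21) = mex{0,0,2,2} = 1
G(22) = mex{0,0,0,2} = 1
G_B(22) = 1.
Combined Grundy value = 1 ⊕ 1 = 0.
A winning move leaves total XOR = 0, i.e. changes one component's Grundy value g to g ⊕ X where X is the current total.
Heap A: target g' = 1⊕0 = 1, but every legal move changes the Grundy value (mex property), so 0 moves.
Heap B: target g' = 1⊕0 = 1, but every legal move changes the Grundy value (mex property), so 0 moves.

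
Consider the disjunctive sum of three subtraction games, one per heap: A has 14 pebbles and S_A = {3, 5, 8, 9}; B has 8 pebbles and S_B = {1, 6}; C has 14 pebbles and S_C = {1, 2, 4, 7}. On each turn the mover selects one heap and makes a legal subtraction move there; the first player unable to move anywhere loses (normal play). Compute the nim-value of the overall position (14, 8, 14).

3

Heap A, S = {3, 5, 8, 9}:
n :  0  1  2  3  4  5  6  7  8  9 10 11 12 13 14
G :  0  0  0  1  1  1  2  2  2  3  3  3  0  0  0
G_A(14) = 0.
Heap B, S = {1, 6}:
n : 0 1 2 3 4 5 6 7 8
G : 0 1 0 1 0 1 2 0 1
G_B(8) = 1.
Heap C, S = {1, 2, 4, 7}:
G(0) = 0
G(1) = mex{0} = 1
G(2) = mex{1,0} = 2
G(3) = mex{2,1} = 0
G(4) = mex{0,2,0} = 1
G(5) = mex{1,0,1} = 2
G(6) = mex{2,1,2} = 0
G(7) = mex{0,2,0,0} = 1
G(8) = mex{1,0,1,1} = 2
G(9) = mex{2,1,2,2} = 0
G(10) = mex{0,2,0,0} = 1
G(11) = mex{1,0,1,1} = 2
G(12) = mex{2,1,2,2} = 0
G(13) = mex{0,2,0,0} = 1
G(14) = mex{1,0,1,1} = 2
G_C(14) = 2.
Combined Grundy value = 0 ⊕ 1 ⊕ 2 = 3.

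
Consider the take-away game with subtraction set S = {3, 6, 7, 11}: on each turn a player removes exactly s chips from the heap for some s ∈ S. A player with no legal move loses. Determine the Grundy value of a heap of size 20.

2

n :  0  1  2  3  4  5  6  7  8  9 10 11 12 13 14 15 16 17 18 19 20
G :  0  0  0  1  1  1  2  2  2  3  0  3  4  1  0  0  2  1  1  0  2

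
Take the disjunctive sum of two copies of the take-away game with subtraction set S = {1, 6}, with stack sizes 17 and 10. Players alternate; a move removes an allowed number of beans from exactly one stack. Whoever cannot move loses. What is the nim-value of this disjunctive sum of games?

All stacks use S = {1, 6}:
G(0) = 0
G(1) = mex{0} = 1
G(2) = mex{1} = 0
G(3) = mex{0} = 1
G(4) = mex{1} = 0
G(5) = mex{0} = 1
G(6) = mex{1,0} = 2
G(7) = mex{2,1} = 0
G(8) = mex{0,0} = 1
G(9) = mex{1,1} = 0
G(10) = mex{0,0} = 1
G(11) = mex{1,1} = 0
G(12) = mex{0,2} = 1
G(13) = mex{1,0} = 2
G(14) = mex{2,1} = 0
G(15) = mex{0,0} = 1
G(16) = mex{1,1} = 0
G(17) = mex{0,0} = 1
Stack A: G(17) = 1.
Stack B: G(10) = 1.
Combined Grundy value = 1 ⊕ 1 = 0.

0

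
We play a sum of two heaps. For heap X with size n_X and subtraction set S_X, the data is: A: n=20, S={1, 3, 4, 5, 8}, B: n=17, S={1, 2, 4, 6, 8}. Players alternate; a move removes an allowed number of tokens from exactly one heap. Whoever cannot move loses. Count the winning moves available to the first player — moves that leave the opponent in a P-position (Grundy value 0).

2

Heap A, S = {1, 3, 4, 5, 8}:
G(0) = 0
G(1) = mex{0} = 1
G(2) = mex{1} = 0
G(3) = mex{0,0} = 1
G(4) = mex{1,1,0} = 2
G(5) = mex{2,0,1,0} = 3
G(6) = mex{3,1,0,1} = 2
G(7) = mex{2,2,1,0} = 3
G(8) = mex{3,3,2,1,0} = 4
G(9) = mex{4,2,3,2,1} = 0
G(10) = mex{0,3,2,3,0} = 1
G(11) = mex{1,4,3,2,1} = 0
G(12) = mex{0,0,4,3,2} = 1
G(13) = mex{1,1,0,4,3} = 2
G(14) = mex{2,0,1,0,2} = 3
G(15) = mex{3,1,0,1,3} = 2
G(16) = mex{2,2,1,0,4} = 3
G(17) = mex{3,3,2,1,0} = 4
G(18) = mex{4,2,3,2,1} = 0
G(19) = mex{0,3,2,3,0} = 1
G(20) = mex{1,4,3,2,1} = 0
G_A(20) = 0.
Heap B, S = {1, 2, 4, 6, 8}:
G(0) = 0
G(1) = mex{0} = 1
G(2) = mex{1,0} = 2
G(3) = mex{2,1} = 0
G(4) = mex{0,2,0} = 1
G(5) = mex{1,0,1} = 2
G(6) = mex{2,1,2,0} = 3
G(7) = mex{3,2,0,1} = 4
G(8) = mex{4,3,1,2,0} = 5
G(9) = mex{5,4,2,0,1} = 3
G(10) = mex{3,5,3,1,2} = 0
G(11) = mex{0,3,4,2,0} = 1
G(12) = mex{1,0,5,3,1} = 2
G(13) = mex{2,1,3,4,2} = 0
G(14) = mex{0,2,0,5,3} = 1
G(15) = mex{1,0,1,3,4} = 2
G(16) = mex{2,1,2,0,5} = 3
G(17) = mex{3,2,0,1,3} = 4
G_B(17) = 4.
Combined Grundy value = 0 ⊕ 4 = 4.
A winning move leaves total XOR = 0, i.e. changes one component's Grundy value g to g ⊕ X where X is the current total.
Heap A: need g' = 0⊕4 = 4. Options: 20−1→G=1, 20−3→G=4, 20−4→G=3, 20−5→G=2, 20−8→G=1. Hits: 1.
Heap B: need g' = 4⊕4 = 0. Options: 17−1→G=3, 17−2→G=2, 17−4→G=0, 17−6→G=1, 17−8→G=3. Hits: 1.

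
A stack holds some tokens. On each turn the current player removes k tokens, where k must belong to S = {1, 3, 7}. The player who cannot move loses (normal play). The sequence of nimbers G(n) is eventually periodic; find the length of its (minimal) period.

2

n :  0  1  2  3  4  5  6  7  8  9 10 11 12 13 14
G :  0  1  0  1  0  1  0  1  0  1  0  1  0  1  0
G(n+2) = G(n) holds for n = 0,…,6 (a full window of length max(S) = 7), so the sequence is purely periodic with period 2.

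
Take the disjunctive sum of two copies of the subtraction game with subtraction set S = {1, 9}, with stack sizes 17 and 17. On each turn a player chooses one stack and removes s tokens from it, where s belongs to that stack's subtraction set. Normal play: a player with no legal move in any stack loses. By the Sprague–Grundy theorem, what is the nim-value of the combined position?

0

All stacks use S = {1, 9}:
G(0) = 0
G(1) = mex{0} = 1
G(2) = mex{1} = 0
G(3) = mex{0} = 1
G(4) = mex{1} = 0
G(5) = mex{0} = 1
G(6) = mex{1} = 0
G(7) = mex{0} = 1
G(8) = mex{1} = 0
G(9) = mex{0,0} = 1
G(10) = mex{1,1} = 0
G(11) = mex{0,0} = 1
G(12) = mex{1,1} = 0
G(13) = mex{0,0} = 1
G(14) = mex{1,1} = 0
G(15) = mex{0,0} = 1
G(16) = mex{1,1} = 0
G(17) = mex{0,0} = 1
Stack A: G(17) = 1.
Stack B: G(17) = 1.
Combined Grundy value = 1 ⊕ 1 = 0.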